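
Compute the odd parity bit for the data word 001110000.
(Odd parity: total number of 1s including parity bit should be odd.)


Number of 1s in data: 3
Parity bit: 0

0


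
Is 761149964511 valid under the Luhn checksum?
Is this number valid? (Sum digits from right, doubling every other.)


Luhn sum = 62
62 mod 10 = 2

Invalid (Luhn sum mod 10 = 2)


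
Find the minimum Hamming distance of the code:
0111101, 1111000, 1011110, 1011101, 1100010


Comparing all pairs, minimum distance: 2
Can detect 1 errors, correct 0 errors

2


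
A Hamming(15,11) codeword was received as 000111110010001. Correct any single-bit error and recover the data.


Syndrome = 12: error at position 12

Data: 01110011001 (corrected bit 12)


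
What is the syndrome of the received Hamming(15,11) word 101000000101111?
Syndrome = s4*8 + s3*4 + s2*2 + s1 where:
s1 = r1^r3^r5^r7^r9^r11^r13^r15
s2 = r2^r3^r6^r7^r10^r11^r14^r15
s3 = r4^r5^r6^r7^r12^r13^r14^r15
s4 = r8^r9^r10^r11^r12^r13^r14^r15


s1=0, s2=0, s3=0, s4=1

Syndrome = 8 (error at position 8)


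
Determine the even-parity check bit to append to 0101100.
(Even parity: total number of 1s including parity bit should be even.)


Number of 1s in data: 3
Parity bit: 1

1


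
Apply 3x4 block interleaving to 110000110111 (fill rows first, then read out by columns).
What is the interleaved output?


Matrix:
  1100
  0011
  0111
Read columns: 100101011011

100101011011


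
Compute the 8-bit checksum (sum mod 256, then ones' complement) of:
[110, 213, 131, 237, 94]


Sum = 785 mod 256 = 17
Complement = 238

238


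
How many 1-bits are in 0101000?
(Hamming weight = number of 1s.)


Counting 1s in 0101000

2


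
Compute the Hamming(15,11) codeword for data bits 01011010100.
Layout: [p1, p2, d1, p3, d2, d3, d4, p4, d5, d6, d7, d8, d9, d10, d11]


Parity bits: p1=1, p2=0, p3=1, p4=1

100110111010100


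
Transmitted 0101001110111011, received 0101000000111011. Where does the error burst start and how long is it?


XOR: 0000001110000000

Burst at position 6, length 3


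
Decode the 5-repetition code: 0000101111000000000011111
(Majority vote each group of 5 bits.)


Groups: 00001, 01111, 00000, 00000, 11111
Majority votes: 01001

01001


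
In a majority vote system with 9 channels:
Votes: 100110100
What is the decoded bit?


Ones: 4 out of 9
Threshold: 5

0 (4/9 voted 1)


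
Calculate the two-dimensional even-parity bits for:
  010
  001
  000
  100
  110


Row parities: 11010
Column parities: 001

Row P: 11010, Col P: 001, Corner: 1


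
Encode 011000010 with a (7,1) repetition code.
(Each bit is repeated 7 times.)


Each bit -> 7 copies

000000011111111111111000000000000000000000000000011111110000000


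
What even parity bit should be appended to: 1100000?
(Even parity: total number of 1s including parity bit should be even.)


Number of 1s in data: 2
Parity bit: 0

0


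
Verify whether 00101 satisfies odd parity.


Number of 1s: 2

No, parity error (2 ones)


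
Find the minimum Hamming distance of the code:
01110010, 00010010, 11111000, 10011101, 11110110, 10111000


Comparing all pairs, minimum distance: 1
Can detect 0 errors, correct 0 errors

1


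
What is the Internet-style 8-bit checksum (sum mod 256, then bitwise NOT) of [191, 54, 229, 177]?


Sum = 651 mod 256 = 139
Complement = 116

116


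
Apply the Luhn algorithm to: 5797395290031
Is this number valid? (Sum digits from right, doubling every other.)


Luhn sum = 61
61 mod 10 = 1

Invalid (Luhn sum mod 10 = 1)


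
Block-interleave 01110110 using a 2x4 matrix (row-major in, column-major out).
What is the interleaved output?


Matrix:
  0111
  0110
Read columns: 00111110

00111110


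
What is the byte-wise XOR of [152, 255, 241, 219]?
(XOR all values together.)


XOR chain: 152 ^ 255 ^ 241 ^ 219 = 77

77


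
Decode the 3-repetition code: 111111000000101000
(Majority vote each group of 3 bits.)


Groups: 111, 111, 000, 000, 101, 000
Majority votes: 110010

110010


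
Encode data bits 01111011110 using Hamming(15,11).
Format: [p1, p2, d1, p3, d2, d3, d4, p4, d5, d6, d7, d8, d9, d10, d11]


Parity bits: p1=1, p2=0, p3=0, p4=1

100011111011110


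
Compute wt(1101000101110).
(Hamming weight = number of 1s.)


Counting 1s in 1101000101110

7


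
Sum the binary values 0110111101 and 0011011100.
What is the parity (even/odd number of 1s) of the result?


0110111101 = 445
0011011100 = 220
Sum = 665 = 1010011001
1s count = 5

odd parity (5 ones in 1010011001)


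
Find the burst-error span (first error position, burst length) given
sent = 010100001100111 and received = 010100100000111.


XOR: 000000101100000

Burst at position 6, length 4


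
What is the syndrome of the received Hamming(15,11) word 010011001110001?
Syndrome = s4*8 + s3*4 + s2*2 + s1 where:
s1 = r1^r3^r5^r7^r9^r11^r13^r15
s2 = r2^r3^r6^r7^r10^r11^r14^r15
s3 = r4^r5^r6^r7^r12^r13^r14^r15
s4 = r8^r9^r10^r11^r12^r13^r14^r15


s1=0, s2=1, s3=1, s4=0

Syndrome = 6 (error at position 6)


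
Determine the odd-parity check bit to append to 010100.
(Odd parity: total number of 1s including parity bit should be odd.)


Number of 1s in data: 2
Parity bit: 1

1


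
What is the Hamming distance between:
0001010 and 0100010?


XOR: 0101000
Count of 1s: 2

2


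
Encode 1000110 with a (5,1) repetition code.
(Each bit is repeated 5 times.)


Each bit -> 5 copies

11111000000000000000111111111100000


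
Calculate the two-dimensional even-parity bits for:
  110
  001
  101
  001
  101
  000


Row parities: 010100
Column parities: 110

Row P: 010100, Col P: 110, Corner: 0


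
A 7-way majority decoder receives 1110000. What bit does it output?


Ones: 3 out of 7
Threshold: 4

0 (3/7 voted 1)


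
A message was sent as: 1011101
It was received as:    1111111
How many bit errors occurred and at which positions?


XOR: 0100010

2 error(s) at position(s): 1, 5


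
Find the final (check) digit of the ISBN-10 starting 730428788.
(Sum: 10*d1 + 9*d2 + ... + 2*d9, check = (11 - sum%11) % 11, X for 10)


Weighted sum: 245
245 mod 11 = 3

Check digit: 8


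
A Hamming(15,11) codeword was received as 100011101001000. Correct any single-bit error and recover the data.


Syndrome = 0: no error detected

Data: 01111001000 (no errors)


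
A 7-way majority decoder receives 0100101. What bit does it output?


Ones: 3 out of 7
Threshold: 4

0 (3/7 voted 1)


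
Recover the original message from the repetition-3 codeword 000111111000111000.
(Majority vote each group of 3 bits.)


Groups: 000, 111, 111, 000, 111, 000
Majority votes: 011010

011010


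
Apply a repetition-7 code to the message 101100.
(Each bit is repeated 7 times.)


Each bit -> 7 copies

111111100000001111111111111100000000000000


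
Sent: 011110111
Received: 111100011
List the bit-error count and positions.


XOR: 100010100

3 error(s) at position(s): 0, 4, 6


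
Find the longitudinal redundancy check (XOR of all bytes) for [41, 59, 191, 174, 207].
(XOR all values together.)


XOR chain: 41 ^ 59 ^ 191 ^ 174 ^ 207 = 204

204


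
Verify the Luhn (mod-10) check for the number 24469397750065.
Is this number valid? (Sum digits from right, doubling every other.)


Luhn sum = 68
68 mod 10 = 8

Invalid (Luhn sum mod 10 = 8)


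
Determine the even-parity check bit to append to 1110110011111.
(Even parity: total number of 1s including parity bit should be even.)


Number of 1s in data: 10
Parity bit: 0

0


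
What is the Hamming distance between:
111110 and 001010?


XOR: 110100
Count of 1s: 3

3


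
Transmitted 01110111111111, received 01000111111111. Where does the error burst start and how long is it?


XOR: 00110000000000

Burst at position 2, length 2


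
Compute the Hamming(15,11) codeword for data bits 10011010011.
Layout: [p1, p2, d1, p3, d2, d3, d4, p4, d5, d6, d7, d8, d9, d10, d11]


Parity bits: p1=1, p2=1, p3=1, p4=0

111100101010011


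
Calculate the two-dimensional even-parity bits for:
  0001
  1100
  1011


Row parities: 101
Column parities: 0110

Row P: 101, Col P: 0110, Corner: 0


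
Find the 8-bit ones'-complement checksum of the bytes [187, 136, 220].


Sum = 543 mod 256 = 31
Complement = 224

224


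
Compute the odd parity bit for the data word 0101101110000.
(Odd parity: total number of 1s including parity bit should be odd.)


Number of 1s in data: 6
Parity bit: 1

1


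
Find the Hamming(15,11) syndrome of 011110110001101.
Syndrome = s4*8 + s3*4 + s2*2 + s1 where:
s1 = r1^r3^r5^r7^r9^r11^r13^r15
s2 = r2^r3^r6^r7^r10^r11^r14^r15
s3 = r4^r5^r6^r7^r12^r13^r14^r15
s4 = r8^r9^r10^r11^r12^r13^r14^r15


s1=1, s2=0, s3=0, s4=0

Syndrome = 1 (error at position 1)


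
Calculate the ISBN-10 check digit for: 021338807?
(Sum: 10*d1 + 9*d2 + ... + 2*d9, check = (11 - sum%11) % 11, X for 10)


Weighted sum: 151
151 mod 11 = 8

Check digit: 3


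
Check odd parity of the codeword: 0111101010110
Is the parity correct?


Number of 1s: 8

No, parity error (8 ones)


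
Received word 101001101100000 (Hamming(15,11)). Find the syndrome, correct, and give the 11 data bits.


Syndrome = 0: no error detected

Data: 10111100000 (no errors)


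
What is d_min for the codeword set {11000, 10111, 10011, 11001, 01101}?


Comparing all pairs, minimum distance: 1
Can detect 0 errors, correct 0 errors

1


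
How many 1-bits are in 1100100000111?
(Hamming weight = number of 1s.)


Counting 1s in 1100100000111

6


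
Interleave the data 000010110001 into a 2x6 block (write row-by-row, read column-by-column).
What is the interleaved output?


Matrix:
  000010
  110001
Read columns: 010100001001

010100001001


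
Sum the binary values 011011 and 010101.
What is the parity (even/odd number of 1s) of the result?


011011 = 27
010101 = 21
Sum = 48 = 110000
1s count = 2

even parity (2 ones in 110000)


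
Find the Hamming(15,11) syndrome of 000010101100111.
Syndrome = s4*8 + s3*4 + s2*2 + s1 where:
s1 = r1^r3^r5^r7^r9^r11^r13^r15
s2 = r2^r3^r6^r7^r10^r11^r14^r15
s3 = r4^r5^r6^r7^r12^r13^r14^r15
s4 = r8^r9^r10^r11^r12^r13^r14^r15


s1=1, s2=0, s3=1, s4=1

Syndrome = 13 (error at position 13)


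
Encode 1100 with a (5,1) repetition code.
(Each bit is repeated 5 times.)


Each bit -> 5 copies

11111111110000000000


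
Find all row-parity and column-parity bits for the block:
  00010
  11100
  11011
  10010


Row parities: 1100
Column parities: 10111

Row P: 1100, Col P: 10111, Corner: 0


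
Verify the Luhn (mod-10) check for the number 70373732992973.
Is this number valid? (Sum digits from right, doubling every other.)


Luhn sum = 78
78 mod 10 = 8

Invalid (Luhn sum mod 10 = 8)


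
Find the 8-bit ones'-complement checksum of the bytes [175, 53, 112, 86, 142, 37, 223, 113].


Sum = 941 mod 256 = 173
Complement = 82

82


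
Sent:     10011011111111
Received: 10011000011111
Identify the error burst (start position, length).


XOR: 00000011100000

Burst at position 6, length 3


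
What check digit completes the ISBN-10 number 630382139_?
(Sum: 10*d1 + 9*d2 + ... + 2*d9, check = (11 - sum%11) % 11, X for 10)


Weighted sum: 197
197 mod 11 = 10

Check digit: 1


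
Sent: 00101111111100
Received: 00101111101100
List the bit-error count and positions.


XOR: 00000000010000

1 error(s) at position(s): 9


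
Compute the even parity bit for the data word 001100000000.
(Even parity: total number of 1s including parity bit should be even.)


Number of 1s in data: 2
Parity bit: 0

0


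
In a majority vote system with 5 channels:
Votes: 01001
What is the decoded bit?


Ones: 2 out of 5
Threshold: 3

0 (2/5 voted 1)


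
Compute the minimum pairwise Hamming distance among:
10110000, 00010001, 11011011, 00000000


Comparing all pairs, minimum distance: 2
Can detect 1 errors, correct 0 errors

2


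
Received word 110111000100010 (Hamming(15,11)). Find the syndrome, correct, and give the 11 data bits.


Syndrome = 0: no error detected

Data: 01100100010 (no errors)


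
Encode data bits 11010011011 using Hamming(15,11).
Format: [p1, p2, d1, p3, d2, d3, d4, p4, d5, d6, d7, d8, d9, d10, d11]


Parity bits: p1=1, p2=1, p3=1, p4=0

111110100011011


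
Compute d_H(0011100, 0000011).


XOR: 0011111
Count of 1s: 5

5


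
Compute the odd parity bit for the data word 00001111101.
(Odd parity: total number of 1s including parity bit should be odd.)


Number of 1s in data: 6
Parity bit: 1

1


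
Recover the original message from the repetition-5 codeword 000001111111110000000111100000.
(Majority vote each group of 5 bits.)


Groups: 00000, 11111, 11110, 00000, 01111, 00000
Majority votes: 011010

011010


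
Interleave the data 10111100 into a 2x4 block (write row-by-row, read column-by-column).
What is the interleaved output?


Matrix:
  1011
  1100
Read columns: 11011010

11011010


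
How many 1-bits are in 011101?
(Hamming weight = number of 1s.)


Counting 1s in 011101

4


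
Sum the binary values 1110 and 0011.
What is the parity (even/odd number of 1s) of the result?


1110 = 14
0011 = 3
Sum = 17 = 10001
1s count = 2

even parity (2 ones in 10001)


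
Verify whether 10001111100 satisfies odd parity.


Number of 1s: 6

No, parity error (6 ones)


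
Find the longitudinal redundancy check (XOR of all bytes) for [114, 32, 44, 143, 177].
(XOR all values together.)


XOR chain: 114 ^ 32 ^ 44 ^ 143 ^ 177 = 64

64


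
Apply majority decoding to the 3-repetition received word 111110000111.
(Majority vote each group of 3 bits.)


Groups: 111, 110, 000, 111
Majority votes: 1101

1101


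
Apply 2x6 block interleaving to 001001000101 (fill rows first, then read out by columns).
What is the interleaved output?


Matrix:
  001001
  000101
Read columns: 000010010011

000010010011


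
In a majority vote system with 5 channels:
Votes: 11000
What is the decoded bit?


Ones: 2 out of 5
Threshold: 3

0 (2/5 voted 1)


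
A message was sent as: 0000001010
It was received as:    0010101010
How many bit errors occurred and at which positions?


XOR: 0010100000

2 error(s) at position(s): 2, 4


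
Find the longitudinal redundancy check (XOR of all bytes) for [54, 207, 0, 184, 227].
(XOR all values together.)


XOR chain: 54 ^ 207 ^ 0 ^ 184 ^ 227 = 162

162


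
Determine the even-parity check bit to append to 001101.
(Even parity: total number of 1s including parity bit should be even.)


Number of 1s in data: 3
Parity bit: 1

1


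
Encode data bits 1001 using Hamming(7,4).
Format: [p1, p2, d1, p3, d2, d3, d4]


Parity bits: p1=0, p2=0, p3=1

0011001


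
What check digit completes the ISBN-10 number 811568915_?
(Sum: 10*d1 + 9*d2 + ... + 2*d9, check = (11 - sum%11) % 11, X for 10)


Weighted sum: 257
257 mod 11 = 4

Check digit: 7


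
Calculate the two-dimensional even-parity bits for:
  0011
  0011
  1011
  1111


Row parities: 0010
Column parities: 0100

Row P: 0010, Col P: 0100, Corner: 1


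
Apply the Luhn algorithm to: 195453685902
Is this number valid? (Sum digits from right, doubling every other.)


Luhn sum = 43
43 mod 10 = 3

Invalid (Luhn sum mod 10 = 3)


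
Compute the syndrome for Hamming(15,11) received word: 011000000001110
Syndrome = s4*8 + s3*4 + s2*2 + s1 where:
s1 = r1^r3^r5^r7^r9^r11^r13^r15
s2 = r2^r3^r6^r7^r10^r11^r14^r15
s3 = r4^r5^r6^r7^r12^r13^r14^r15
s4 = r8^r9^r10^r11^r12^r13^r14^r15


s1=0, s2=1, s3=1, s4=1

Syndrome = 14 (error at position 14)


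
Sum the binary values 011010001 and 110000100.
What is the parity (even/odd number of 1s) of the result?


011010001 = 209
110000100 = 388
Sum = 597 = 1001010101
1s count = 5

odd parity (5 ones in 1001010101)


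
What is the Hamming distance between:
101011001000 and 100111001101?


XOR: 001100000101
Count of 1s: 4

4


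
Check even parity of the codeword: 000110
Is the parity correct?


Number of 1s: 2

Yes, parity is correct (2 ones)


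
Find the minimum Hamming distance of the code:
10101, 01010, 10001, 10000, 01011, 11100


Comparing all pairs, minimum distance: 1
Can detect 0 errors, correct 0 errors

1


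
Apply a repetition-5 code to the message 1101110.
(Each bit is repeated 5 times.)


Each bit -> 5 copies

11111111110000011111111111111100000


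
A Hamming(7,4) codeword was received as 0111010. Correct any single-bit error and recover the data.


Syndrome = 3: error at position 3

Data: 0010 (corrected bit 3)


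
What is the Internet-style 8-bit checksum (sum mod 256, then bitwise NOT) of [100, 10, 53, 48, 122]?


Sum = 333 mod 256 = 77
Complement = 178

178


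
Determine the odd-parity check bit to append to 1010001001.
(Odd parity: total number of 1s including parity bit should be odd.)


Number of 1s in data: 4
Parity bit: 1

1


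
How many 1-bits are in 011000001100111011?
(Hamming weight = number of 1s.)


Counting 1s in 011000001100111011

9


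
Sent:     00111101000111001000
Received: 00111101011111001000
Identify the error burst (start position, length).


XOR: 00000000011000000000

Burst at position 9, length 2


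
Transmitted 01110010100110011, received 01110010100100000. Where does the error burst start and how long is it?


XOR: 00000000000010011

Burst at position 12, length 5


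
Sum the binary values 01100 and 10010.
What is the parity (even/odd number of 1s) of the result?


01100 = 12
10010 = 18
Sum = 30 = 11110
1s count = 4

even parity (4 ones in 11110)


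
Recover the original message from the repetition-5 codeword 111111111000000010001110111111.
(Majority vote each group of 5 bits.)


Groups: 11111, 11110, 00000, 01000, 11101, 11111
Majority votes: 110011

110011


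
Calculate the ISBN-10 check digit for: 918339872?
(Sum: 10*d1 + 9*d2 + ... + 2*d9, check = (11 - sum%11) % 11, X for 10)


Weighted sum: 304
304 mod 11 = 7

Check digit: 4


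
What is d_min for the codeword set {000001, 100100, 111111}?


Comparing all pairs, minimum distance: 3
Can detect 2 errors, correct 1 errors

3


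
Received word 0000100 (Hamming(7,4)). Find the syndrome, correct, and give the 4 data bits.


Syndrome = 5: error at position 5

Data: 0000 (corrected bit 5)


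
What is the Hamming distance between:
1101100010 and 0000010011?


XOR: 1101110001
Count of 1s: 6

6


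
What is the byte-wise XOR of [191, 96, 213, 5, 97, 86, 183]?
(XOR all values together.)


XOR chain: 191 ^ 96 ^ 213 ^ 5 ^ 97 ^ 86 ^ 183 = 143

143


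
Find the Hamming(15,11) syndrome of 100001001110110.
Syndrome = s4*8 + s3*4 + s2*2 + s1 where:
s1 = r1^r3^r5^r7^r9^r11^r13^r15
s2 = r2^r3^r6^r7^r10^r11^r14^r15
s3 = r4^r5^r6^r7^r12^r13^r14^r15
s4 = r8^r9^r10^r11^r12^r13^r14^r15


s1=0, s2=0, s3=1, s4=1

Syndrome = 12 (error at position 12)


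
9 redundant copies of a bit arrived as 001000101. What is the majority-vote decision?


Ones: 3 out of 9
Threshold: 5

0 (3/9 voted 1)


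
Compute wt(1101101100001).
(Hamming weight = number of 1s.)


Counting 1s in 1101101100001

7


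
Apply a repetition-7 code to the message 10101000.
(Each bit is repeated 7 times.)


Each bit -> 7 copies

11111110000000111111100000001111111000000000000000000000


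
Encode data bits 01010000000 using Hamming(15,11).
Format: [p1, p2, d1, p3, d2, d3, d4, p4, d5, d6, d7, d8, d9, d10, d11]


Parity bits: p1=0, p2=1, p3=0, p4=0

010010100000000


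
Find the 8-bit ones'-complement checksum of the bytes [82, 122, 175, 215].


Sum = 594 mod 256 = 82
Complement = 173

173


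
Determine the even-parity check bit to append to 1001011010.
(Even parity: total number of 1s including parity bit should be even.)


Number of 1s in data: 5
Parity bit: 1

1


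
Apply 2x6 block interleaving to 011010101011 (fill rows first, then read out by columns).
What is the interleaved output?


Matrix:
  011010
  101011
Read columns: 011011001101

011011001101


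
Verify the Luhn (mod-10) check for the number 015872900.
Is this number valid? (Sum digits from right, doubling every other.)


Luhn sum = 34
34 mod 10 = 4

Invalid (Luhn sum mod 10 = 4)


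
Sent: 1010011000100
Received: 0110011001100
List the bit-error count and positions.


XOR: 1100000001000

3 error(s) at position(s): 0, 1, 9


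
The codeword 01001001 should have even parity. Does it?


Number of 1s: 3

No, parity error (3 ones)


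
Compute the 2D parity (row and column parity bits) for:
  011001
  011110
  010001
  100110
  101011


Row parities: 10010
Column parities: 011011

Row P: 10010, Col P: 011011, Corner: 0


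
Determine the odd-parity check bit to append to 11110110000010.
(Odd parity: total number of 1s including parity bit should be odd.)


Number of 1s in data: 7
Parity bit: 0

0


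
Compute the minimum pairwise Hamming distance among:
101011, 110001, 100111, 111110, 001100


Comparing all pairs, minimum distance: 2
Can detect 1 errors, correct 0 errors

2


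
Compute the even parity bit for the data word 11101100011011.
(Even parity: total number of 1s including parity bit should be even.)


Number of 1s in data: 9
Parity bit: 1

1


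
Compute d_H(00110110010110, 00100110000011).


XOR: 00010000010101
Count of 1s: 4

4


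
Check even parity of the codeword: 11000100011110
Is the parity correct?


Number of 1s: 7

No, parity error (7 ones)


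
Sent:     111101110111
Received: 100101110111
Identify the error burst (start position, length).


XOR: 011000000000

Burst at position 1, length 2


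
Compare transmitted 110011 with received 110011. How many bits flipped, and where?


XOR: 000000

0 errors (received matches sent)


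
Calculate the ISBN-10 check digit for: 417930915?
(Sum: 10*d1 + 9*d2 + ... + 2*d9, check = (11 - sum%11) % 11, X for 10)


Weighted sum: 235
235 mod 11 = 4

Check digit: 7


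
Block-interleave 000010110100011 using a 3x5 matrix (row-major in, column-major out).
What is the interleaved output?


Matrix:
  00001
  01101
  00011
Read columns: 000010010001111

000010010001111


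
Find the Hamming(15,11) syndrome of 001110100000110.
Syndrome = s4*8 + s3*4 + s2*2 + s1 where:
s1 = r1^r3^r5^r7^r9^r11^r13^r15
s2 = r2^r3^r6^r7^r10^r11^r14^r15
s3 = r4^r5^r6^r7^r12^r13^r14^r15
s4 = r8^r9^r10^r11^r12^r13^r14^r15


s1=0, s2=1, s3=1, s4=0

Syndrome = 6 (error at position 6)


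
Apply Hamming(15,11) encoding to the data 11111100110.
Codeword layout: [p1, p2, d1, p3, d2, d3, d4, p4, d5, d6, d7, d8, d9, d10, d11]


Parity bits: p1=1, p2=1, p3=1, p4=0

111111101100110


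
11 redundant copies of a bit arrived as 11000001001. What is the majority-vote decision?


Ones: 4 out of 11
Threshold: 6

0 (4/11 voted 1)


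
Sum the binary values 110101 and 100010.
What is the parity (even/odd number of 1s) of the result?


110101 = 53
100010 = 34
Sum = 87 = 1010111
1s count = 5

odd parity (5 ones in 1010111)


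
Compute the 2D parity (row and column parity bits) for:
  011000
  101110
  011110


Row parities: 000
Column parities: 101000

Row P: 000, Col P: 101000, Corner: 0


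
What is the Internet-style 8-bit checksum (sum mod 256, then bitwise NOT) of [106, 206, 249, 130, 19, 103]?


Sum = 813 mod 256 = 45
Complement = 210

210


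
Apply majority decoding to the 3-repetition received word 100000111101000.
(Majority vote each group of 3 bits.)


Groups: 100, 000, 111, 101, 000
Majority votes: 00110

00110


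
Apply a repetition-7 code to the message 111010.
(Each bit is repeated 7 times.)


Each bit -> 7 copies

111111111111111111111000000011111110000000


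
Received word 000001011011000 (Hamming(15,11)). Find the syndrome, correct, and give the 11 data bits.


Syndrome = 0: no error detected

Data: 00101011000 (no errors)


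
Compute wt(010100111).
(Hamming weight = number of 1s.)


Counting 1s in 010100111

5


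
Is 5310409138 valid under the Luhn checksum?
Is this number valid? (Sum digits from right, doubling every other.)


Luhn sum = 38
38 mod 10 = 8

Invalid (Luhn sum mod 10 = 8)


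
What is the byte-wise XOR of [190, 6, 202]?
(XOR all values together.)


XOR chain: 190 ^ 6 ^ 202 = 114

114


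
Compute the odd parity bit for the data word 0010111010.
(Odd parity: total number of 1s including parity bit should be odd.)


Number of 1s in data: 5
Parity bit: 0

0


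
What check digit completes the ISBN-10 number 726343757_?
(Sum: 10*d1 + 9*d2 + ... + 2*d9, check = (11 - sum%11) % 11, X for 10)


Weighted sum: 253
253 mod 11 = 0

Check digit: 0


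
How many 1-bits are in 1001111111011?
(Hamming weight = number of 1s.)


Counting 1s in 1001111111011

10


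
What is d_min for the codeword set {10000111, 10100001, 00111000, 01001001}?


Comparing all pairs, minimum distance: 3
Can detect 2 errors, correct 1 errors

3


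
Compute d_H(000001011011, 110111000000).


XOR: 110110011011
Count of 1s: 8

8


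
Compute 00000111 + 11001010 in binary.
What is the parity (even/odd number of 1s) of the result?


00000111 = 7
11001010 = 202
Sum = 209 = 11010001
1s count = 4

even parity (4 ones in 11010001)


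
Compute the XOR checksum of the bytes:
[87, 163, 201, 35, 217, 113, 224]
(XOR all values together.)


XOR chain: 87 ^ 163 ^ 201 ^ 35 ^ 217 ^ 113 ^ 224 = 86

86


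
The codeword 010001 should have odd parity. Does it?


Number of 1s: 2

No, parity error (2 ones)


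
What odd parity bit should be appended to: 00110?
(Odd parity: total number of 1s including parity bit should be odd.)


Number of 1s in data: 2
Parity bit: 1

1


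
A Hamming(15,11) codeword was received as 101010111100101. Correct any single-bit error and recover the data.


Syndrome = 9: error at position 9

Data: 11010100101 (corrected bit 9)


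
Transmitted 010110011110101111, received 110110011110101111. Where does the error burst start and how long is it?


XOR: 100000000000000000

Burst at position 0, length 1


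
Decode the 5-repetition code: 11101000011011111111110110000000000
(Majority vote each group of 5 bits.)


Groups: 11101, 00001, 10111, 11111, 11011, 00000, 00000
Majority votes: 1011100

1011100


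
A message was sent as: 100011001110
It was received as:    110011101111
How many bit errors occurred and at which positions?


XOR: 010000100001

3 error(s) at position(s): 1, 6, 11


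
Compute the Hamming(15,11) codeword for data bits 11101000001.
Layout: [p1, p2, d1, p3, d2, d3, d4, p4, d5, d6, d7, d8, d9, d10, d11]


Parity bits: p1=0, p2=1, p3=1, p4=0

011111001000001


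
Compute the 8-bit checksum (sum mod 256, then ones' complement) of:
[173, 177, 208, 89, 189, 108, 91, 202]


Sum = 1237 mod 256 = 213
Complement = 42

42


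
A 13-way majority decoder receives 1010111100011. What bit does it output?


Ones: 8 out of 13
Threshold: 7

1 (8/13 voted 1)


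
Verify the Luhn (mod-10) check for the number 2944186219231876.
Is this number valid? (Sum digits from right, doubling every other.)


Luhn sum = 79
79 mod 10 = 9

Invalid (Luhn sum mod 10 = 9)


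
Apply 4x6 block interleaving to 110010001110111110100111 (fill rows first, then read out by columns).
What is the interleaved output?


Matrix:
  110010
  001110
  111110
  100111
Read columns: 101110100110011111110001

101110100110011111110001


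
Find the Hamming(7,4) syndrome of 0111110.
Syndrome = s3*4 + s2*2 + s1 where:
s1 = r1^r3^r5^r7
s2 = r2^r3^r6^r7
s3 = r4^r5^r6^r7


s1=0, s2=1, s3=1

Syndrome = 6 (error at position 6)


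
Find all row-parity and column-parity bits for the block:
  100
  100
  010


Row parities: 111
Column parities: 010

Row P: 111, Col P: 010, Corner: 1


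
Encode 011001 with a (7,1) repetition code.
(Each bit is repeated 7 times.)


Each bit -> 7 copies

000000011111111111111000000000000001111111


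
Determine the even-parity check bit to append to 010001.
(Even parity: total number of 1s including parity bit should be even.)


Number of 1s in data: 2
Parity bit: 0

0


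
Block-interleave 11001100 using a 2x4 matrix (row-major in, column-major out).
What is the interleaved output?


Matrix:
  1100
  1100
Read columns: 11110000

11110000


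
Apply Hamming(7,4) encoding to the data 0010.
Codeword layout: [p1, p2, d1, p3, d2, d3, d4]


Parity bits: p1=0, p2=1, p3=1

0101010


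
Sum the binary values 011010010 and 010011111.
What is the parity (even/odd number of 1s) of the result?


011010010 = 210
010011111 = 159
Sum = 369 = 101110001
1s count = 5

odd parity (5 ones in 101110001)


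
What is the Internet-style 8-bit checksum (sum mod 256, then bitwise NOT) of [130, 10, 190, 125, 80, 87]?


Sum = 622 mod 256 = 110
Complement = 145

145


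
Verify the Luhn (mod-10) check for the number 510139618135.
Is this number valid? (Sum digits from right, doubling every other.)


Luhn sum = 41
41 mod 10 = 1

Invalid (Luhn sum mod 10 = 1)


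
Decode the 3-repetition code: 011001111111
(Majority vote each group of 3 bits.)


Groups: 011, 001, 111, 111
Majority votes: 1011

1011


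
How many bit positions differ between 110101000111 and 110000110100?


XOR: 000101110011
Count of 1s: 6

6


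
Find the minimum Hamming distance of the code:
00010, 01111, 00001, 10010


Comparing all pairs, minimum distance: 1
Can detect 0 errors, correct 0 errors

1


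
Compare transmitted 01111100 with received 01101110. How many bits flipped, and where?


XOR: 00010010

2 error(s) at position(s): 3, 6


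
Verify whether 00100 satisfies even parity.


Number of 1s: 1

No, parity error (1 ones)


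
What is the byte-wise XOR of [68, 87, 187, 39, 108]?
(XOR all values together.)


XOR chain: 68 ^ 87 ^ 187 ^ 39 ^ 108 = 227

227


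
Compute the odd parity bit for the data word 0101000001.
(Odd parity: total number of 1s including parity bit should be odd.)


Number of 1s in data: 3
Parity bit: 0

0


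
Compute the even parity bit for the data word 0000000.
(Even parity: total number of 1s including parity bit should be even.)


Number of 1s in data: 0
Parity bit: 0

0


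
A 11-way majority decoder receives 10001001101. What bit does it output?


Ones: 5 out of 11
Threshold: 6

0 (5/11 voted 1)


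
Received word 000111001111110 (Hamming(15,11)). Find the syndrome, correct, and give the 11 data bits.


Syndrome = 0: no error detected

Data: 01101111110 (no errors)


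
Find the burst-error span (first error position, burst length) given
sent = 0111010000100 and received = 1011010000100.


XOR: 1100000000000

Burst at position 0, length 2


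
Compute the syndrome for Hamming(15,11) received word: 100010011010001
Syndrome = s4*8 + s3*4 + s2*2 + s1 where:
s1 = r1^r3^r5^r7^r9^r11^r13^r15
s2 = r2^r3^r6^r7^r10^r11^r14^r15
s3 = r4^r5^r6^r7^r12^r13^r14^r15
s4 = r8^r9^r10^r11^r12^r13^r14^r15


s1=1, s2=0, s3=0, s4=0

Syndrome = 1 (error at position 1)


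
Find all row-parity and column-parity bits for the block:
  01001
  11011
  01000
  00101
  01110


Row parities: 00101
Column parities: 10001

Row P: 00101, Col P: 10001, Corner: 0


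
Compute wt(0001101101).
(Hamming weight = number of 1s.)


Counting 1s in 0001101101

5


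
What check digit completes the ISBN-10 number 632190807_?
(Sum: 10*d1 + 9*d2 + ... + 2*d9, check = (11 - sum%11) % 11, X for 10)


Weighted sum: 210
210 mod 11 = 1

Check digit: X


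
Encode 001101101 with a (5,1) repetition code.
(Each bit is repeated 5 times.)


Each bit -> 5 copies

000000000011111111110000011111111110000011111


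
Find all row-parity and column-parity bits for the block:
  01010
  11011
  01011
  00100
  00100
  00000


Row parities: 001110
Column parities: 11010

Row P: 001110, Col P: 11010, Corner: 1


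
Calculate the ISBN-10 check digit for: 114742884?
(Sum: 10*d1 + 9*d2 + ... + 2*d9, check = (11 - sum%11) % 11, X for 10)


Weighted sum: 198
198 mod 11 = 0

Check digit: 0


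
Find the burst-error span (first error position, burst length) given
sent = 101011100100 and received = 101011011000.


XOR: 000000111100

Burst at position 6, length 4


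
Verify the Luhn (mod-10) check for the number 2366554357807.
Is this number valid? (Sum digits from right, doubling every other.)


Luhn sum = 58
58 mod 10 = 8

Invalid (Luhn sum mod 10 = 8)


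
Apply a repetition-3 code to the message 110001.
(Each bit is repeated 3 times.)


Each bit -> 3 copies

111111000000000111


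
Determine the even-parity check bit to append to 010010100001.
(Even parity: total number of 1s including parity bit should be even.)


Number of 1s in data: 4
Parity bit: 0

0


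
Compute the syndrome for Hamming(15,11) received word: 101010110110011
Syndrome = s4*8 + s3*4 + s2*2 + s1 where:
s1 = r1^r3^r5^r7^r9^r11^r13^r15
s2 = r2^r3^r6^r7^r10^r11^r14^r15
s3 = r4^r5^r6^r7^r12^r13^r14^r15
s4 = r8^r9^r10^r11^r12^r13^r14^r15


s1=0, s2=0, s3=0, s4=1

Syndrome = 8 (error at position 8)


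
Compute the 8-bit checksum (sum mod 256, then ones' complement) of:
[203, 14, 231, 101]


Sum = 549 mod 256 = 37
Complement = 218

218


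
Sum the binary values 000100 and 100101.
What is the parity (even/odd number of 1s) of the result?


000100 = 4
100101 = 37
Sum = 41 = 101001
1s count = 3

odd parity (3 ones in 101001)


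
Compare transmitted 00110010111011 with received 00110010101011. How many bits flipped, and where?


XOR: 00000000010000

1 error(s) at position(s): 9


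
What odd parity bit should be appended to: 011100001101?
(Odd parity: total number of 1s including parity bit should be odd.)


Number of 1s in data: 6
Parity bit: 1

1


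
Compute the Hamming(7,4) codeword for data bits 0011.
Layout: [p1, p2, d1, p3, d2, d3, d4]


Parity bits: p1=1, p2=0, p3=0

1000011


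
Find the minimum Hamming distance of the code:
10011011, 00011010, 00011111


Comparing all pairs, minimum distance: 2
Can detect 1 errors, correct 0 errors

2


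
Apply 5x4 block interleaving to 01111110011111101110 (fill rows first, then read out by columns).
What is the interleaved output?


Matrix:
  0111
  1110
  0111
  1110
  1110
Read columns: 01011111111111110100

01011111111111110100


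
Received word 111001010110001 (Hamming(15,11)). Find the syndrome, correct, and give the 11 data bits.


Syndrome = 0: no error detected

Data: 10100110001 (no errors)


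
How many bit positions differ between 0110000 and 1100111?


XOR: 1010111
Count of 1s: 5

5


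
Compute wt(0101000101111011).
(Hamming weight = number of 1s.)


Counting 1s in 0101000101111011

9


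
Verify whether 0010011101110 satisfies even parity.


Number of 1s: 7

No, parity error (7 ones)


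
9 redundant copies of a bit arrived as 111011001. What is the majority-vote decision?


Ones: 6 out of 9
Threshold: 5

1 (6/9 voted 1)


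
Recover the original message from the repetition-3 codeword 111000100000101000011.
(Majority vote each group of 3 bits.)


Groups: 111, 000, 100, 000, 101, 000, 011
Majority votes: 1000101

1000101


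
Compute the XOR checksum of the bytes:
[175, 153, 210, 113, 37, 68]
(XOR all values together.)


XOR chain: 175 ^ 153 ^ 210 ^ 113 ^ 37 ^ 68 = 244

244


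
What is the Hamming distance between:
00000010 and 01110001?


XOR: 01110011
Count of 1s: 5

5


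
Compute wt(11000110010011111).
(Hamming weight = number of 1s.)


Counting 1s in 11000110010011111

10


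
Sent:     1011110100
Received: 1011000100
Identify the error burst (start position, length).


XOR: 0000110000

Burst at position 4, length 2


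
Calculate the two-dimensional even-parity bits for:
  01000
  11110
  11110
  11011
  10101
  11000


Row parities: 100010
Column parities: 11110

Row P: 100010, Col P: 11110, Corner: 0


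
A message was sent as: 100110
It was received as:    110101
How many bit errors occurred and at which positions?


XOR: 010011

3 error(s) at position(s): 1, 4, 5


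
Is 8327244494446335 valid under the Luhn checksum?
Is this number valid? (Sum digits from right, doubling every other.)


Luhn sum = 83
83 mod 10 = 3

Invalid (Luhn sum mod 10 = 3)


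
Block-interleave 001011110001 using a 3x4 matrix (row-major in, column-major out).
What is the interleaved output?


Matrix:
  0010
  1111
  0001
Read columns: 010010110011

010010110011


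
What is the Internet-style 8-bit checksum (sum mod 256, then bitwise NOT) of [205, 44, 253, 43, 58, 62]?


Sum = 665 mod 256 = 153
Complement = 102

102


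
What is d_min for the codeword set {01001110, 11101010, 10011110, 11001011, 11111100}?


Comparing all pairs, minimum distance: 2
Can detect 1 errors, correct 0 errors

2


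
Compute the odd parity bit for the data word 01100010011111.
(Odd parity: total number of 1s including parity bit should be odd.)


Number of 1s in data: 8
Parity bit: 1

1


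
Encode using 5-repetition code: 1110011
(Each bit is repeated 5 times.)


Each bit -> 5 copies

11111111111111100000000001111111111


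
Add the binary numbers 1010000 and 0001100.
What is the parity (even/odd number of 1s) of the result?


1010000 = 80
0001100 = 12
Sum = 92 = 1011100
1s count = 4

even parity (4 ones in 1011100)


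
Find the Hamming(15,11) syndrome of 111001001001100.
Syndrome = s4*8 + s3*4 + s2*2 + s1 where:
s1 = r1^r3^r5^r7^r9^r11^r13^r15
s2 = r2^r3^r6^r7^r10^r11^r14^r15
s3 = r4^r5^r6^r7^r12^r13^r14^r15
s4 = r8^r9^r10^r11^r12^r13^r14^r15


s1=0, s2=1, s3=1, s4=1

Syndrome = 14 (error at position 14)


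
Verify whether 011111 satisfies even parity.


Number of 1s: 5

No, parity error (5 ones)


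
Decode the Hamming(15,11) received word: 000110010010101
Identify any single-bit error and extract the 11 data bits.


Syndrome = 0: no error detected

Data: 01000010101 (no errors)


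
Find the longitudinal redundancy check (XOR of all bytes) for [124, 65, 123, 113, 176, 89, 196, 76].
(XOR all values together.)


XOR chain: 124 ^ 65 ^ 123 ^ 113 ^ 176 ^ 89 ^ 196 ^ 76 = 86

86


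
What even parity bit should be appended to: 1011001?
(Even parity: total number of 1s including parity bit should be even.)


Number of 1s in data: 4
Parity bit: 0

0


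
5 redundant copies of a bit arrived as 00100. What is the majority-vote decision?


Ones: 1 out of 5
Threshold: 3

0 (1/5 voted 1)


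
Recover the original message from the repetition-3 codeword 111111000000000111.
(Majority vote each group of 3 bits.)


Groups: 111, 111, 000, 000, 000, 111
Majority votes: 110001

110001


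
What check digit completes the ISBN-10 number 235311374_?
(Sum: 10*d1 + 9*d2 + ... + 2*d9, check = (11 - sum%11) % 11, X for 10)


Weighted sum: 160
160 mod 11 = 6

Check digit: 5


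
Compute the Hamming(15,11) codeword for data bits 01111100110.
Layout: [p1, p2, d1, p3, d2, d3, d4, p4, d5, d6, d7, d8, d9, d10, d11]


Parity bits: p1=0, p2=0, p3=1, p4=0

000111101100110


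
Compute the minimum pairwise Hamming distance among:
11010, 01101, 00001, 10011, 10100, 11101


Comparing all pairs, minimum distance: 1
Can detect 0 errors, correct 0 errors

1


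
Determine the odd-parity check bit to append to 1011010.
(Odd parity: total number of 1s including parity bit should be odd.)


Number of 1s in data: 4
Parity bit: 1

1
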